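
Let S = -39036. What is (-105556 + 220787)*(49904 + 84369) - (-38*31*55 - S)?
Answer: 15472437817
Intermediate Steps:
(-105556 + 220787)*(49904 + 84369) - (-38*31*55 - S) = (-105556 + 220787)*(49904 + 84369) - (-38*31*55 - 1*(-39036)) = 115231*134273 - (-1178*55 + 39036) = 15472412063 - (-64790 + 39036) = 15472412063 - 1*(-25754) = 15472412063 + 25754 = 15472437817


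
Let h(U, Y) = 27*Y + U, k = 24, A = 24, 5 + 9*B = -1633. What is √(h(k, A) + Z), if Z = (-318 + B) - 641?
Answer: I*√469 ≈ 21.656*I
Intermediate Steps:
B = -182 (B = -5/9 + (⅑)*(-1633) = -5/9 - 1633/9 = -182)
Z = -1141 (Z = (-318 - 182) - 641 = -500 - 641 = -1141)
h(U, Y) = U + 27*Y
√(h(k, A) + Z) = √((24 + 27*24) - 1141) = √((24 + 648) - 1141) = √(672 - 1141) = √(-469) = I*√469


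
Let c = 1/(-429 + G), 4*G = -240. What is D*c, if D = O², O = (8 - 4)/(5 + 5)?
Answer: -4/12225 ≈ -0.00032720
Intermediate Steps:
G = -60 (G = (¼)*(-240) = -60)
O = ⅖ (O = 4/10 = 4*(⅒) = ⅖ ≈ 0.40000)
D = 4/25 (D = (⅖)² = 4/25 ≈ 0.16000)
c = -1/489 (c = 1/(-429 - 60) = 1/(-489) = -1/489 ≈ -0.0020450)
D*c = (4/25)*(-1/489) = -4/12225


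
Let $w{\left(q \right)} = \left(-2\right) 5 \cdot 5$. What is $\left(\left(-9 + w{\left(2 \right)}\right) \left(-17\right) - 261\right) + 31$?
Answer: $773$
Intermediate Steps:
$w{\left(q \right)} = -50$ ($w{\left(q \right)} = \left(-10\right) 5 = -50$)
$\left(\left(-9 + w{\left(2 \right)}\right) \left(-17\right) - 261\right) + 31 = \left(\left(-9 - 50\right) \left(-17\right) - 261\right) + 31 = \left(\left(-59\right) \left(-17\right) - 261\right) + 31 = \left(1003 - 261\right) + 31 = 742 + 31 = 773$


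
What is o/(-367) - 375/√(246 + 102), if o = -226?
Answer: 226/367 - 125*√87/58 ≈ -19.486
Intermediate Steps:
o/(-367) - 375/√(246 + 102) = -226/(-367) - 375/√(246 + 102) = -226*(-1/367) - 375*√87/174 = 226/367 - 375*√87/174 = 226/367 - 125*√87/58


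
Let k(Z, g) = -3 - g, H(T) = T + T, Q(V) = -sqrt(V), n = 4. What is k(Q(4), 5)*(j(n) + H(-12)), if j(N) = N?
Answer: 160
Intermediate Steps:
H(T) = 2*T
k(Q(4), 5)*(j(n) + H(-12)) = (-3 - 1*5)*(4 + 2*(-12)) = (-3 - 5)*(4 - 24) = -8*(-20) = 160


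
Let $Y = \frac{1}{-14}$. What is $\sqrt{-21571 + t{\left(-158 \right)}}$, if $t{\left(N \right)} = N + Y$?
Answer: $\frac{i \sqrt{4258898}}{14} \approx 147.41 i$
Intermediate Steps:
$Y = - \frac{1}{14} \approx -0.071429$
$t{\left(N \right)} = - \frac{1}{14} + N$ ($t{\left(N \right)} = N - \frac{1}{14} = - \frac{1}{14} + N$)
$\sqrt{-21571 + t{\left(-158 \right)}} = \sqrt{-21571 - \frac{2213}{14}} = \sqrt{- \frac{304207}{14}} = \frac{i \sqrt{4258898}}{14}$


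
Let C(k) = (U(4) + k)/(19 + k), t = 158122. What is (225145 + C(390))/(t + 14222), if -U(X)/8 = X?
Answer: 92084663/70488696 ≈ 1.3064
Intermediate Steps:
U(X) = -8*X
C(k) = (-32 + k)/(19 + k) (C(k) = (-8*4 + k)/(19 + k) = (-32 + k)/(19 + k))
(225145 + C(390))/(t + 14222) = (225145 + (-32 + 390)/(19 + 390))/(158122 + 14222) = (225145 + 358/409)/172344 = (225145 + (1/409)*358)*(1/172344) = (225145 + 358/409)*(1/172344) = (92084663/409)*(1/172344) = 92084663/70488696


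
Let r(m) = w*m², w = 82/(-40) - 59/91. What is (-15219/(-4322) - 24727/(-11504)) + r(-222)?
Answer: -1504184164369639/11311365520 ≈ -1.3298e+5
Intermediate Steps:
w = -4911/1820 (w = 82*(-1/40) - 59*1/91 = -41/20 - 59/91 = -4911/1820 ≈ -2.6984)
r(m) = -4911*m²/1820
(-15219/(-4322) - 24727/(-11504)) + r(-222) = (-15219/(-4322) - 24727/(-11504)) - 4911/1820*(-222)² = (-15219*(-1/4322) - 24727*(-1/11504)) - 4911/1820*49284 = (15219/4322 + 24727/11504) - 60508431/455 = 140974735/24860144 - 60508431/455 = -1504184164369639/11311365520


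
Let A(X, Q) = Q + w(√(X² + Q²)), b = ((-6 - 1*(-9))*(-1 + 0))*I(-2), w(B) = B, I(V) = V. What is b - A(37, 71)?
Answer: -65 - √6410 ≈ -145.06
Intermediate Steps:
b = 6 (b = ((-6 - 1*(-9))*(-1 + 0))*(-2) = ((-6 + 9)*(-1))*(-2) = (3*(-1))*(-2) = -3*(-2) = 6)
A(X, Q) = Q + √(Q² + X²) (A(X, Q) = Q + √(X² + Q²) = Q + √(Q² + X²))
b - A(37, 71) = 6 - (71 + √(71² + 37²)) = 6 - (71 + √(5041 + 1369)) = 6 - (71 + √6410) = 6 + (-71 - √6410) = -65 - √6410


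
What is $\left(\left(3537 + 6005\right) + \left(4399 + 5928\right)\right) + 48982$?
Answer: $68851$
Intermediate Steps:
$\left(\left(3537 + 6005\right) + \left(4399 + 5928\right)\right) + 48982 = \left(9542 + 10327\right) + 48982 = 19869 + 48982 = 68851$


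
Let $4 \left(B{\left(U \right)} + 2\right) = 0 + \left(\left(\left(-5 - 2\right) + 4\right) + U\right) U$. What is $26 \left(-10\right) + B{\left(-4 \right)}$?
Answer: $-255$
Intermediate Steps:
$B{\left(U \right)} = -2 + \frac{U \left(-3 + U\right)}{4}$ ($B{\left(U \right)} = -2 + \frac{0 + \left(\left(\left(-5 - 2\right) + 4\right) + U\right) U}{4} = -2 + \frac{0 + \left(\left(-7 + 4\right) + U\right) U}{4} = -2 + \frac{0 + \left(-3 + U\right) U}{4} = -2 + \frac{0 + U \left(-3 + U\right)}{4} = -2 + \frac{U \left(-3 + U\right)}{4}$)
$26 \left(-10\right) + B{\left(-4 \right)} = 26 \left(-10\right) - \left(-1 - 4\right) = -260 + \left(-2 + 3 + \frac{1}{4} \cdot 16\right) = -260 + \left(-2 + 3 + 4\right) = -260 + 5 = -255$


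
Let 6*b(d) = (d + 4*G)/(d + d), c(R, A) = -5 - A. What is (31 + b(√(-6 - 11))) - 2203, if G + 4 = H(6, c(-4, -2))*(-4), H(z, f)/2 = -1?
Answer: -26063/12 - 4*I*√17/51 ≈ -2171.9 - 0.32338*I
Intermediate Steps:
H(z, f) = -2 (H(z, f) = 2*(-1) = -2)
G = 4 (G = -4 - 2*(-4) = -4 + 8 = 4)
b(d) = (16 + d)/(12*d) (b(d) = ((d + 4*4)/(d + d))/6 = ((d + 16)/((2*d)))/6 = ((16 + d)*(1/(2*d)))/6 = ((16 + d)/(2*d))/6 = (16 + d)/(12*d))
(31 + b(√(-6 - 11))) - 2203 = (31 + (16 + √(-6 - 11))/(12*(√(-6 - 11)))) - 2203 = (31 + (16 + √(-17))/(12*(√(-17)))) - 2203 = (31 + (16 + I*√17)/(12*((I*√17)))) - 2203 = (31 + (-I*√17/17)*(16 + I*√17)/12) - 2203 = (31 - I*√17*(16 + I*√17)/204) - 2203 = -2172 - I*√17*(16 + I*√17)/204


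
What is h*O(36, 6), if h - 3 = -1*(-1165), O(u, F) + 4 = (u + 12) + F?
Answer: 58400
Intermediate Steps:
O(u, F) = 8 + F + u (O(u, F) = -4 + ((u + 12) + F) = -4 + ((12 + u) + F) = -4 + (12 + F + u) = 8 + F + u)
h = 1168 (h = 3 - 1*(-1165) = 3 + 1165 = 1168)
h*O(36, 6) = 1168*(8 + 6 + 36) = 1168*50 = 58400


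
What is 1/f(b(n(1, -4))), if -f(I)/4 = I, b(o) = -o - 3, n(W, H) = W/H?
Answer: 1/11 ≈ 0.090909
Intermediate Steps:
b(o) = -3 - o
f(I) = -4*I
1/f(b(n(1, -4))) = 1/(-4*(-3 - 1/(-4))) = 1/(-4*(-3 - (-1)/4)) = 1/(-4*(-3 - 1*(-¼))) = 1/(-4*(-3 + ¼)) = 1/(-4*(-11/4)) = 1/11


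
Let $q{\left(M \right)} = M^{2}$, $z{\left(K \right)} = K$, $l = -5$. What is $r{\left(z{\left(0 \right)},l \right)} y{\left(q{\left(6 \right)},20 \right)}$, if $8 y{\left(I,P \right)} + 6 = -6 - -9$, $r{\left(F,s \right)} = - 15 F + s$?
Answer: $\frac{15}{8} \approx 1.875$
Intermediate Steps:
$r{\left(F,s \right)} = s - 15 F$
$y{\left(I,P \right)} = - \frac{3}{8}$ ($y{\left(I,P \right)} = - \frac{3}{4} + \frac{-6 - -9}{8} = - \frac{3}{4} + \frac{-6 + 9}{8} = - \frac{3}{4} + \frac{1}{8} \cdot 3 = - \frac{3}{4} + \frac{3}{8} = - \frac{3}{8}$)
$r{\left(z{\left(0 \right)},l \right)} y{\left(q{\left(6 \right)},20 \right)} = \left(-5 - 0\right) \left(- \frac{3}{8}\right) = \left(-5 + 0\right) \left(- \frac{3}{8}\right) = \left(-5\right) \left(- \frac{3}{8}\right) = \frac{15}{8}$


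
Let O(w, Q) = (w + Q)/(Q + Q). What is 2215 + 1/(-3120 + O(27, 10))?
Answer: 138134025/62363 ≈ 2215.0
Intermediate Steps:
O(w, Q) = (Q + w)/(2*Q) (O(w, Q) = (Q + w)/((2*Q)) = (Q + w)*(1/(2*Q)) = (Q + w)/(2*Q))
2215 + 1/(-3120 + O(27, 10)) = 2215 + 1/(-3120 + (1/2)*(10 + 27)/10) = 2215 + 1/(-3120 + (1/2)*(1/10)*37) = 2215 + 1/(-3120 + 37/20) = 2215 + 1/(-62363/20) = 2215 - 20/62363 = 138134025/62363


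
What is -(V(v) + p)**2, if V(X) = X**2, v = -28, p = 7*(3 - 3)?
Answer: -614656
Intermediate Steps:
p = 0 (p = 7*0 = 0)
-(V(v) + p)**2 = -((-28)**2 + 0)**2 = -(784 + 0)**2 = -1*784**2 = -1*614656 = -614656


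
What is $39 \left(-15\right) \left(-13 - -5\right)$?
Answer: $4680$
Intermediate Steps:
$39 \left(-15\right) \left(-13 - -5\right) = - 585 \left(-13 + 5\right) = \left(-585\right) \left(-8\right) = 4680$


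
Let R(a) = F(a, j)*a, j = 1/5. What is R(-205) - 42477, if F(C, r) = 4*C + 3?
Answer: 125008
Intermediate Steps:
j = ⅕ ≈ 0.20000
F(C, r) = 3 + 4*C
R(a) = a*(3 + 4*a) (R(a) = (3 + 4*a)*a = a*(3 + 4*a))
R(-205) - 42477 = -205*(3 + 4*(-205)) - 42477 = -205*(3 - 820) - 42477 = -205*(-817) - 42477 = 167485 - 42477 = 125008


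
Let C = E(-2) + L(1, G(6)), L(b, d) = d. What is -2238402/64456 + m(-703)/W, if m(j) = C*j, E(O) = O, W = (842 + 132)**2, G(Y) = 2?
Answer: -1119201/32228 ≈ -34.728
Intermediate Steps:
W = 948676 (W = 974**2 = 948676)
C = 0 (C = -2 + 2 = 0)
m(j) = 0 (m(j) = 0*j = 0)
-2238402/64456 + m(-703)/W = -2238402/64456 + 0/948676 = -2238402*1/64456 + 0*(1/948676) = -1119201/32228 + 0 = -1119201/32228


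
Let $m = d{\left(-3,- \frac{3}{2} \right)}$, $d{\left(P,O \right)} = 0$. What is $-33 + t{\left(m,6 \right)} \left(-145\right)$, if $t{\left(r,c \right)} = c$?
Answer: $-903$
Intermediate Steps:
$m = 0$
$-33 + t{\left(m,6 \right)} \left(-145\right) = -33 + 6 \left(-145\right) = -33 - 870 = -903$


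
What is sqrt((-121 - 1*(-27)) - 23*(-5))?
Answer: sqrt(21) ≈ 4.5826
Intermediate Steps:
sqrt((-121 - 1*(-27)) - 23*(-5)) = sqrt((-121 + 27) + 115) = sqrt(-94 + 115) = sqrt(21)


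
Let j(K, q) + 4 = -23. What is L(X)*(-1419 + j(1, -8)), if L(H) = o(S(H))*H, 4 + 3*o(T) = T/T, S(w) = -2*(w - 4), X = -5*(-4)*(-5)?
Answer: -144600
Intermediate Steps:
j(K, q) = -27 (j(K, q) = -4 - 23 = -27)
X = -100 (X = 20*(-5) = -100)
S(w) = 8 - 2*w (S(w) = -2*(-4 + w) = 8 - 2*w)
o(T) = -1 (o(T) = -4/3 + (T/T)/3 = -4/3 + (⅓)*1 = -4/3 + ⅓ = -1)
L(H) = -H
L(X)*(-1419 + j(1, -8)) = (-1*(-100))*(-1419 - 27) = 100*(-1446) = -144600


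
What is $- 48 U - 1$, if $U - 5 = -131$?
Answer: $6047$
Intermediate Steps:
$U = -126$ ($U = 5 - 131 = -126$)
$- 48 U - 1 = \left(-48\right) \left(-126\right) - 1 = 6048 - 1 = 6047$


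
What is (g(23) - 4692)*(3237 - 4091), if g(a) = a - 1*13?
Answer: 3998428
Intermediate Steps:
g(a) = -13 + a (g(a) = a - 13 = -13 + a)
(g(23) - 4692)*(3237 - 4091) = ((-13 + 23) - 4692)*(3237 - 4091) = (10 - 4692)*(-854) = -4682*(-854) = 3998428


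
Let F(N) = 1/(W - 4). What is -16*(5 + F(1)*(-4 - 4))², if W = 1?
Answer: -8464/9 ≈ -940.44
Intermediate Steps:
F(N) = -⅓ (F(N) = 1/(1 - 4) = 1/(-3) = -⅓)
-16*(5 + F(1)*(-4 - 4))² = -16*(5 - (-4 - 4)/3)² = -16*(5 - ⅓*(-8))² = -16*(5 + 8/3)² = -16*(23/3)² = -16*529/9 = -8464/9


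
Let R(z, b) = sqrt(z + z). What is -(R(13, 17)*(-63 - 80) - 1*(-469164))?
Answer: -469164 + 143*sqrt(26) ≈ -4.6844e+5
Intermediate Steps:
R(z, b) = sqrt(2)*sqrt(z) (R(z, b) = sqrt(2*z) = sqrt(2)*sqrt(z))
-(R(13, 17)*(-63 - 80) - 1*(-469164)) = -((sqrt(2)*sqrt(13))*(-63 - 80) - 1*(-469164)) = -(sqrt(26)*(-143) + 469164) = -(-143*sqrt(26) + 469164) = -(469164 - 143*sqrt(26)) = -469164 + 143*sqrt(26)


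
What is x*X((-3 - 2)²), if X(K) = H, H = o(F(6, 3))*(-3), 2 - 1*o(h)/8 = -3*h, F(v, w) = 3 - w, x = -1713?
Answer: 82224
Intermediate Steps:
o(h) = 16 + 24*h (o(h) = 16 - (-24)*h = 16 + 24*h)
H = -48 (H = (16 + 24*(3 - 1*3))*(-3) = (16 + 24*(3 - 3))*(-3) = (16 + 24*0)*(-3) = (16 + 0)*(-3) = 16*(-3) = -48)
X(K) = -48
x*X((-3 - 2)²) = -1713*(-48) = 82224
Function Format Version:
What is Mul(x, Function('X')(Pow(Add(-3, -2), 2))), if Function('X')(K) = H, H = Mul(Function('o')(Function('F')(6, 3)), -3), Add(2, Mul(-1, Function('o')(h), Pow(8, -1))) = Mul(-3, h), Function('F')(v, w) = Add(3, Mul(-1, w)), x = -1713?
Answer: 82224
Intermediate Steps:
Function('o')(h) = Add(16, Mul(24, h)) (Function('o')(h) = Add(16, Mul(-8, Mul(-3, h))) = Add(16, Mul(24, h)))
H = -48 (H = Mul(Add(16, Mul(24, Add(3, Mul(-1, 3)))), -3) = Mul(Add(16, Mul(24, Add(3, -3))), -3) = Mul(Add(16, Mul(24, 0)), -3) = Mul(Add(16, 0), -3) = Mul(16, -3) = -48)
Function('X')(K) = -48
Mul(x, Function('X')(Pow(Add(-3, -2), 2))) = Mul(-1713, -48) = 82224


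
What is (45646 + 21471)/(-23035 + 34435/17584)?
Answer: -1180185328/405013005 ≈ -2.9139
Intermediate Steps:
(45646 + 21471)/(-23035 + 34435/17584) = 67117/(-23035 + 34435*(1/17584)) = 67117/(-23035 + 34435/17584) = 67117/(-405013005/17584) = 67117*(-17584/405013005) = -1180185328/405013005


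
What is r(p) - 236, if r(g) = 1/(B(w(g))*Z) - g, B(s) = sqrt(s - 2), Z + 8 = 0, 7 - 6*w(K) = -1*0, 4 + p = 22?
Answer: -254 + I*sqrt(30)/40 ≈ -254.0 + 0.13693*I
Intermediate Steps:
p = 18 (p = -4 + 22 = 18)
w(K) = 7/6 (w(K) = 7/6 - (-1)*0/6 = 7/6 - 1/6*0 = 7/6 + 0 = 7/6)
Z = -8 (Z = -8 + 0 = -8)
B(s) = sqrt(-2 + s)
r(g) = -g + I*sqrt(30)/40 (r(g) = 1/(sqrt(-2 + 7/6)*(-8)) - g = 1/(sqrt(-5/6)*(-8)) - g = 1/((I*sqrt(30)/6)*(-8)) - g = 1/(-4*I*sqrt(30)/3) - g = I*sqrt(30)/40 - g = -g + I*sqrt(30)/40)
r(p) - 236 = (-1*18 + I*sqrt(30)/40) - 236 = (-18 + I*sqrt(30)/40) - 236 = -254 + I*sqrt(30)/40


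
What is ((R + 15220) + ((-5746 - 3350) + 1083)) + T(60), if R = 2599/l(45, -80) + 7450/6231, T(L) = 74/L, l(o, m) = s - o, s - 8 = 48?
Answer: 5103358399/685410 ≈ 7445.7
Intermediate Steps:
s = 56 (s = 8 + 48 = 56)
l(o, m) = 56 - o
R = 16276319/68541 (R = 2599/(56 - 1*45) + 7450/6231 = 2599/(56 - 45) + 7450*(1/6231) = 2599/11 + 7450/6231 = 16276319/68541 ≈ 237.47)
((R + 15220) + ((-5746 - 3350) + 1083)) + T(60) = ((16276319/68541 + 15220) + ((-5746 - 3350) + 1083)) + 74/60 = (1059470339/68541 + (-9096 + 1083)) + 74*(1/60) = (1059470339/68541 - 8013) + 37/30 = 510251306/68541 + 37/30 = 5103358399/685410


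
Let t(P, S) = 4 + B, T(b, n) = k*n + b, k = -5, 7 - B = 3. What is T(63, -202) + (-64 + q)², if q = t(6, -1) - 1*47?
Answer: 11682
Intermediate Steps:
B = 4 (B = 7 - 1*3 = 7 - 3 = 4)
T(b, n) = b - 5*n (T(b, n) = -5*n + b = b - 5*n)
t(P, S) = 8 (t(P, S) = 4 + 4 = 8)
q = -39 (q = 8 - 1*47 = 8 - 47 = -39)
T(63, -202) + (-64 + q)² = (63 - 5*(-202)) + (-64 - 39)² = (63 + 1010) + (-103)² = 1073 + 10609 = 11682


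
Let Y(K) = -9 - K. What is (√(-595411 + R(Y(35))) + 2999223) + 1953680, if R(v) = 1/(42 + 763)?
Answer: 4952903 + 3*I*√42871245830/805 ≈ 4.9529e+6 + 771.63*I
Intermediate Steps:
R(v) = 1/805
(√(-595411 + R(Y(35))) + 2999223) + 1953680 = (√(-595411 + 1/805) + 2999223) + 1953680 = (√(-479305854/805) + 2999223) + 1953680 = (3*I*√42871245830/805 + 2999223) + 1953680 = (2999223 + 3*I*√42871245830/805) + 1953680 = 4952903 + 3*I*√42871245830/805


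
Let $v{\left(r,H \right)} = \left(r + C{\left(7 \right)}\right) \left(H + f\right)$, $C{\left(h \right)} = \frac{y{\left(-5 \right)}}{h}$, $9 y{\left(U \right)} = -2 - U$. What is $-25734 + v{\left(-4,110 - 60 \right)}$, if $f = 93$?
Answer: $- \frac{552283}{21} \approx -26299.0$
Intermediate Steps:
$y{\left(U \right)} = - \frac{2}{9} - \frac{U}{9}$ ($y{\left(U \right)} = \frac{-2 - U}{9} = - \frac{2}{9} - \frac{U}{9}$)
$C{\left(h \right)} = \frac{1}{3 h}$ ($C{\left(h \right)} = \frac{- \frac{2}{9} - - \frac{5}{9}}{h} = \frac{- \frac{2}{9} + \frac{5}{9}}{h} = \frac{1}{3 h}$)
$v{\left(r,H \right)} = \left(93 + H\right) \left(\frac{1}{21} + r\right)$ ($v{\left(r,H \right)} = \left(r + \frac{1}{3 \cdot 7}\right) \left(H + 93\right) = \left(r + \frac{1}{3} \cdot \frac{1}{7}\right) \left(93 + H\right) = \left(r + \frac{1}{21}\right) \left(93 + H\right) = \left(\frac{1}{21} + r\right) \left(93 + H\right) = \left(93 + H\right) \left(\frac{1}{21} + r\right)$)
$-25734 + v{\left(-4,110 - 60 \right)} = -25734 + \left(\frac{31}{7} + 93 \left(-4\right) + \frac{110 - 60}{21} + \left(110 - 60\right) \left(-4\right)\right) = -25734 + \left(\frac{31}{7} - 372 + \frac{110 - 60}{21} + \left(110 - 60\right) \left(-4\right)\right) = -25734 + \left(\frac{31}{7} - 372 + \frac{1}{21} \cdot 50 + 50 \left(-4\right)\right) = -25734 + \left(\frac{31}{7} - 372 + \frac{50}{21} - 200\right) = -25734 - \frac{11869}{21} = - \frac{552283}{21}$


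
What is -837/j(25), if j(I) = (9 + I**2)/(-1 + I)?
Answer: -10044/317 ≈ -31.685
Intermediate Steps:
j(I) = (9 + I**2)/(-1 + I)
-837/j(25) = -837*(-1 + 25)/(9 + 25**2) = -837*24/(9 + 625) = -837/((1/24)*634) = -837/317/12 = -837*12/317 = -10044/317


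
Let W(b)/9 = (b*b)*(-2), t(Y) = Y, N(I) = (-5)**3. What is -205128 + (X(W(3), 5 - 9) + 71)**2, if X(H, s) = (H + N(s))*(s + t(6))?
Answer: 47881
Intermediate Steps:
N(I) = -125
W(b) = -18*b**2 (W(b) = 9*((b*b)*(-2)) = 9*(b**2*(-2)) = 9*(-2*b**2) = -18*b**2)
X(H, s) = (-125 + H)*(6 + s) (X(H, s) = (H - 125)*(s + 6) = (-125 + H)*(6 + s))
-205128 + (X(W(3), 5 - 9) + 71)**2 = -205128 + ((-750 - 125*(5 - 9) + 6*(-18*3**2) + (-18*3**2)*(5 - 9)) + 71)**2 = -205128 + ((-750 - 125*(-4) + 6*(-18*9) - 18*9*(-4)) + 71)**2 = -205128 + ((-750 + 500 + 6*(-162) - 162*(-4)) + 71)**2 = -205128 + ((-750 + 500 - 972 + 648) + 71)**2 = -205128 + (-574 + 71)**2 = -205128 + (-503)**2 = -205128 + 253009 = 47881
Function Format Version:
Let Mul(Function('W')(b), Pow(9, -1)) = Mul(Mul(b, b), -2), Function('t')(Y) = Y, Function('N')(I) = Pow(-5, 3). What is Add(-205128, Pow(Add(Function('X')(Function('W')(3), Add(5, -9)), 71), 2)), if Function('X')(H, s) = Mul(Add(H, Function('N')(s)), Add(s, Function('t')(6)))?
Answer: 47881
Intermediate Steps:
Function('N')(I) = -125
Function('W')(b) = Mul(-18, Pow(b, 2)) (Function('W')(b) = Mul(9, Mul(Mul(b, b), -2)) = Mul(9, Mul(Pow(b, 2), -2)) = Mul(9, Mul(-2, Pow(b, 2))) = Mul(-18, Pow(b, 2)))
Function('X')(H, s) = Mul(Add(-125, H), Add(6, s)) (Function('X')(H, s) = Mul(Add(H, -125), Add(s, 6)) = Mul(Add(-125, H), Add(6, s)))
Add(-205128, Pow(Add(Function('X')(Function('W')(3), Add(5, -9)), 71), 2)) = Add(-205128, Pow(Add(Add(-750, Mul(-125, Add(5, -9)), Mul(6, Mul(-18, Pow(3, 2))), Mul(Mul(-18, Pow(3, 2)), Add(5, -9))), 71), 2)) = Add(-205128, Pow(Add(Add(-750, Mul(-125, -4), Mul(6, Mul(-18, 9)), Mul(Mul(-18, 9), -4)), 71), 2)) = Add(-205128, Pow(Add(Add(-750, 500, Mul(6, -162), Mul(-162, -4)), 71), 2)) = Add(-205128, Pow(Add(Add(-750, 500, -972, 648), 71), 2)) = Add(-205128, Pow(Add(-574, 71), 2)) = Add(-205128, Pow(-503, 2)) = Add(-205128, 253009) = 47881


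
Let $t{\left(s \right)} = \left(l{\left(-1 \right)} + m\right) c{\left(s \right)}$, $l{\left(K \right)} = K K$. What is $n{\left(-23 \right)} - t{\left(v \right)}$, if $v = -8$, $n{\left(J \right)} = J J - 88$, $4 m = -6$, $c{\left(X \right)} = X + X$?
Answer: $433$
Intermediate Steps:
$c{\left(X \right)} = 2 X$
$m = - \frac{3}{2}$ ($m = \frac{1}{4} \left(-6\right) = - \frac{3}{2} \approx -1.5$)
$l{\left(K \right)} = K^{2}$
$n{\left(J \right)} = -88 + J^{2}$ ($n{\left(J \right)} = J^{2} - 88 = -88 + J^{2}$)
$t{\left(s \right)} = - s$ ($t{\left(s \right)} = \left(\left(-1\right)^{2} - \frac{3}{2}\right) 2 s = \left(1 - \frac{3}{2}\right) 2 s = - \frac{2 s}{2} = - s$)
$n{\left(-23 \right)} - t{\left(v \right)} = \left(-88 + \left(-23\right)^{2}\right) - \left(-1\right) \left(-8\right) = \left(-88 + 529\right) - 8 = 441 - 8 = 433$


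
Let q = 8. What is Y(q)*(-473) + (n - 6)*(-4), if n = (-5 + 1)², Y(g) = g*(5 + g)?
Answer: -49232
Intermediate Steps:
n = 16 (n = (-4)² = 16)
Y(q)*(-473) + (n - 6)*(-4) = (8*(5 + 8))*(-473) + (16 - 6)*(-4) = (8*13)*(-473) + 10*(-4) = 104*(-473) - 40 = -49192 - 40 = -49232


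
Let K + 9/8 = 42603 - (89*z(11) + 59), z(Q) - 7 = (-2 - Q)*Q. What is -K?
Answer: -437175/8 ≈ -54647.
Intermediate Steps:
z(Q) = 7 + Q*(-2 - Q) (z(Q) = 7 + (-2 - Q)*Q = 7 + Q*(-2 - Q))
K = 437175/8 (K = -9/8 + (42603 - (89*(7 - 1*11² - 2*11) + 59)) = -9/8 + (42603 - (89*(7 - 1*121 - 22) + 59)) = -9/8 + (42603 - (89*(7 - 121 - 22) + 59)) = -9/8 + (42603 - (89*(-136) + 59)) = -9/8 + (42603 - (-12104 + 59)) = -9/8 + (42603 - 1*(-12045)) = -9/8 + (42603 + 12045) = -9/8 + 54648 = 437175/8 ≈ 54647.)
-K = -1*437175/8 = -437175/8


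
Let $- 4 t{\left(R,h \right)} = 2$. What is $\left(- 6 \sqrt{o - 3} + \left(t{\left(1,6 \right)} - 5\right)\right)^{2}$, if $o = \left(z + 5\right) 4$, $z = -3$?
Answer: $\frac{841}{4} + 66 \sqrt{5} \approx 357.83$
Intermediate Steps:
$t{\left(R,h \right)} = - \frac{1}{2}$ ($t{\left(R,h \right)} = \left(- \frac{1}{4}\right) 2 = - \frac{1}{2}$)
$o = 8$ ($o = \left(-3 + 5\right) 4 = 2 \cdot 4 = 8$)
$\left(- 6 \sqrt{o - 3} + \left(t{\left(1,6 \right)} - 5\right)\right)^{2} = \left(- 6 \sqrt{8 - 3} - \frac{11}{2}\right)^{2} = \left(- 6 \sqrt{5} - \frac{11}{2}\right)^{2} = \left(- \frac{11}{2} - 6 \sqrt{5}\right)^{2}$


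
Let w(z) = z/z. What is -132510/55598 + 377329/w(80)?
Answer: 10489302616/27799 ≈ 3.7733e+5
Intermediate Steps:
w(z) = 1
-132510/55598 + 377329/w(80) = -132510/55598 + 377329/1 = -132510*1/55598 + 377329*1 = -66255/27799 + 377329 = 10489302616/27799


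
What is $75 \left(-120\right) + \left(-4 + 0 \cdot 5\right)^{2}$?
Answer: $-8984$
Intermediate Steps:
$75 \left(-120\right) + \left(-4 + 0 \cdot 5\right)^{2} = -9000 + \left(-4 + 0\right)^{2} = -9000 + \left(-4\right)^{2} = -9000 + 16 = -8984$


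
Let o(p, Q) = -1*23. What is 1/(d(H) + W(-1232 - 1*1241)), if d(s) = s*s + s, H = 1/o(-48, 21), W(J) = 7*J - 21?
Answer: -529/9168650 ≈ -5.7697e-5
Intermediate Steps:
o(p, Q) = -23
W(J) = -21 + 7*J
H = -1/23 (H = 1/(-23) = -1/23 ≈ -0.043478)
d(s) = s + s² (d(s) = s² + s = s + s²)
1/(d(H) + W(-1232 - 1*1241)) = 1/(-(1 - 1/23)/23 + (-21 + 7*(-1232 - 1*1241))) = 1/(-1/23*22/23 + (-21 + 7*(-1232 - 1241))) = 1/(-22/529 + (-21 + 7*(-2473))) = 1/(-22/529 + (-21 - 17311)) = 1/(-22/529 - 17332) = 1/(-9168650/529) = -529/9168650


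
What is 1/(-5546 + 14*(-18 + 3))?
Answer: -1/5756 ≈ -0.00017373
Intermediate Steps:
1/(-5546 + 14*(-18 + 3)) = 1/(-5546 + 14*(-15)) = 1/(-5546 - 210) = 1/(-5756) = -1/5756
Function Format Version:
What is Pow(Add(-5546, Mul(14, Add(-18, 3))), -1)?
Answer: Rational(-1, 5756) ≈ -0.00017373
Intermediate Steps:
Pow(Add(-5546, Mul(14, Add(-18, 3))), -1) = Pow(Add(-5546, Mul(14, -15)), -1) = Pow(Add(-5546, -210), -1) = Pow(-5756, -1) = Rational(-1, 5756)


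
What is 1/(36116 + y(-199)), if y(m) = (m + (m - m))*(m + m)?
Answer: 1/115318 ≈ 8.6717e-6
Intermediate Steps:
y(m) = 2*m² (y(m) = (m + 0)*(2*m) = m*(2*m) = 2*m²)
1/(36116 + y(-199)) = 1/(36116 + 2*(-199)²) = 1/(36116 + 2*39601) = 1/(36116 + 79202) = 1/115318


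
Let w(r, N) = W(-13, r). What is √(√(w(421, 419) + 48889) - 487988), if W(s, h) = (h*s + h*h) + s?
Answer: √(-487988 + 18*√681) ≈ 698.22*I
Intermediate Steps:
W(s, h) = s + h² + h*s (W(s, h) = (h*s + h²) + s = (h² + h*s) + s = s + h² + h*s)
w(r, N) = -13 + r² - 13*r (w(r, N) = -13 + r² + r*(-13) = -13 + r² - 13*r)
√(√(w(421, 419) + 48889) - 487988) = √(√((-13 + 421² - 13*421) + 48889) - 487988) = √(√((-13 + 177241 - 5473) + 48889) - 487988) = √(√(171755 + 48889) - 487988) = √(√220644 - 487988) = √(18*√681 - 487988) = √(-487988 + 18*√681)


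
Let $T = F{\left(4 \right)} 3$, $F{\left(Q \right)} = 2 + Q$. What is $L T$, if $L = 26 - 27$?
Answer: $-18$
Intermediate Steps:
$L = -1$ ($L = 26 - 27 = -1$)
$T = 18$ ($T = \left(2 + 4\right) 3 = 6 \cdot 3 = 18$)
$L T = \left(-1\right) 18 = -18$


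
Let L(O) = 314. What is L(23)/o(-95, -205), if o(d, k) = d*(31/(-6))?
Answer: 1884/2945 ≈ 0.63973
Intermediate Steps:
o(d, k) = -31*d/6 (o(d, k) = d*(31*(-⅙)) = d*(-31/6) = -31*d/6)
L(23)/o(-95, -205) = 314/((-31/6*(-95))) = 314/(2945/6) = 314*(6/2945) = 1884/2945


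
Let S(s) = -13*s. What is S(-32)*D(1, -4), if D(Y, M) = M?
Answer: -1664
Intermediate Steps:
S(-32)*D(1, -4) = -13*(-32)*(-4) = 416*(-4) = -1664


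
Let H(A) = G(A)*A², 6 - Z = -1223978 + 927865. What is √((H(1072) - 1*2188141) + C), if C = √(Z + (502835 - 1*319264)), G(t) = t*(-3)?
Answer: √(-3697963885 + √479690) ≈ 60811.0*I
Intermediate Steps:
G(t) = -3*t
Z = 296119 (Z = 6 - (-1223978 + 927865) = 6 - 1*(-296113) = 6 + 296113 = 296119)
H(A) = -3*A³ (H(A) = (-3*A)*A² = -3*A³)
C = √479690 (C = √(296119 + (502835 - 1*319264)) = √(296119 + (502835 - 319264)) = √(296119 + 183571) = √479690 ≈ 692.60)
√((H(1072) - 1*2188141) + C) = √((-3*1072³ - 1*2188141) + √479690) = √((-3*1231925248 - 2188141) + √479690) = √((-3695775744 - 2188141) + √479690) = √(-3697963885 + √479690)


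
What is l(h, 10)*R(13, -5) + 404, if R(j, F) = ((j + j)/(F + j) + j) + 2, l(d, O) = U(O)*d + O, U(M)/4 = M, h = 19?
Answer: 28913/2 ≈ 14457.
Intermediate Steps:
U(M) = 4*M
l(d, O) = O + 4*O*d (l(d, O) = (4*O)*d + O = 4*O*d + O = O + 4*O*d)
R(j, F) = 2 + j + 2*j/(F + j) (R(j, F) = ((2*j)/(F + j) + j) + 2 = (2*j/(F + j) + j) + 2 = (j + 2*j/(F + j)) + 2 = 2 + j + 2*j/(F + j))
l(h, 10)*R(13, -5) + 404 = (10*(1 + 4*19))*((13² + 2*(-5) + 4*13 - 5*13)/(-5 + 13)) + 404 = (10*(1 + 76))*((169 - 10 + 52 - 65)/8) + 404 = (10*77)*((⅛)*146) + 404 = 770*(73/4) + 404 = 28105/2 + 404 = 28913/2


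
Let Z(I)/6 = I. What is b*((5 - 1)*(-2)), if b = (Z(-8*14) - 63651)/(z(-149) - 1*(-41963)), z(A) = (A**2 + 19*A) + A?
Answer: 64323/7648 ≈ 8.4104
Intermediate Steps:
Z(I) = 6*I
z(A) = A**2 + 20*A
b = -64323/61184 (b = (6*(-8*14) - 63651)/(-149*(20 - 149) - 1*(-41963)) = (6*(-112) - 63651)/(-149*(-129) + 41963) = (-672 - 63651)/(19221 + 41963) = -64323/61184 ≈ -1.0513)
b*((5 - 1)*(-2)) = -64323*(5 - 1)*(-2)/61184 = -64323*(-2)/15296 = -64323/61184*(-8) = 64323/7648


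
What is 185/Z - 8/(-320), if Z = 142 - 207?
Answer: -1467/520 ≈ -2.8212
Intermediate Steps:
Z = -65
185/Z - 8/(-320) = 185/(-65) - 8/(-320) = 185*(-1/65) - 8*(-1/320) = -37/13 + 1/40 = -1467/520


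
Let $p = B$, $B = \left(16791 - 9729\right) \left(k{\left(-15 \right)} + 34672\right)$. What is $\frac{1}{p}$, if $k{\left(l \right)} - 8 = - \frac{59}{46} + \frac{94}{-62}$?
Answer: $\frac{713}{174606851859} \approx 4.0835 \cdot 10^{-9}$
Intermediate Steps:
$k{\left(l \right)} = \frac{7417}{1426}$ ($k{\left(l \right)} = 8 + \left(- \frac{59}{46} + \frac{94}{-62}\right) = 8 + \left(\left(-59\right) \frac{1}{46} + 94 \left(- \frac{1}{62}\right)\right) = 8 - \frac{3991}{1426} = \frac{7417}{1426}$)
$B = \frac{174606851859}{713}$ ($B = \left(16791 - 9729\right) \left(\frac{7417}{1426} + 34672\right) = \left(16791 - 9729\right) \frac{49449689}{1426} = 7062 \cdot \frac{49449689}{1426} = \frac{174606851859}{713} \approx 2.4489 \cdot 10^{8}$)
$p = \frac{174606851859}{713} \approx 2.4489 \cdot 10^{8}$
$\frac{1}{p} = \frac{1}{\frac{174606851859}{713}} = \frac{713}{174606851859}$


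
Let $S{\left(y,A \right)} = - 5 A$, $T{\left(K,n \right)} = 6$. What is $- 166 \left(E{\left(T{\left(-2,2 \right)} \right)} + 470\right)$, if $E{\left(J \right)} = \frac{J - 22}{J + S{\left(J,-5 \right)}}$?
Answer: $- \frac{2415964}{31} \approx -77934.0$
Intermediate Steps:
$E{\left(J \right)} = \frac{-22 + J}{25 + J}$ ($E{\left(J \right)} = \frac{J - 22}{J - -25} = \frac{-22 + J}{J + 25} = \frac{-22 + J}{25 + J}$)
$- 166 \left(E{\left(T{\left(-2,2 \right)} \right)} + 470\right) = - 166 \left(\frac{-22 + 6}{25 + 6} + 470\right) = - 166 \left(\frac{1}{31} \left(-16\right) + 470\right) = - 166 \left(- \frac{16}{31} + 470\right) = \left(-166\right) \frac{14554}{31} = - \frac{2415964}{31}$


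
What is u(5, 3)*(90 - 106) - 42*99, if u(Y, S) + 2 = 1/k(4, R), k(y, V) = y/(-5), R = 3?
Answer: -4106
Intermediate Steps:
k(y, V) = -y/5 (k(y, V) = y*(-1/5) = -y/5)
u(Y, S) = -13/4 (u(Y, S) = -2 + 1/(-1/5*4) = -2 + 1/(-4/5) = -2 - 5/4 = -13/4)
u(5, 3)*(90 - 106) - 42*99 = -13*(90 - 106)/4 - 42*99 = -13/4*(-16) - 1*4158 = 52 - 4158 = -4106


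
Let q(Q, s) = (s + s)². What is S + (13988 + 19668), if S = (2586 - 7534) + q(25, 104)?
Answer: 71972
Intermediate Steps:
q(Q, s) = 4*s² (q(Q, s) = (2*s)² = 4*s²)
S = 38316 (S = (2586 - 7534) + 4*104² = -4948 + 4*10816 = -4948 + 43264 = 38316)
S + (13988 + 19668) = 38316 + (13988 + 19668) = 38316 + 33656 = 71972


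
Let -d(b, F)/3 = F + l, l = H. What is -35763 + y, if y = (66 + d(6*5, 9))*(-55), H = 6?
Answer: -36918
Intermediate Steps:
l = 6
d(b, F) = -18 - 3*F (d(b, F) = -3*(F + 6) = -3*(6 + F) = -18 - 3*F)
y = -1155 (y = (66 + (-18 - 3*9))*(-55) = (66 + (-18 - 27))*(-55) = (66 - 45)*(-55) = 21*(-55) = -1155)
-35763 + y = -35763 - 1155 = -36918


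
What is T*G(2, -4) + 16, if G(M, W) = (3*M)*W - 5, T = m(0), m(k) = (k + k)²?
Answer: 16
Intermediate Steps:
m(k) = 4*k² (m(k) = (2*k)² = 4*k²)
T = 0 (T = 4*0² = 4*0 = 0)
G(M, W) = -5 + 3*M*W (G(M, W) = 3*M*W - 5 = -5 + 3*M*W)
T*G(2, -4) + 16 = 0*(-5 + 3*2*(-4)) + 16 = 0*(-5 - 24) + 16 = 0*(-29) + 16 = 0 + 16 = 16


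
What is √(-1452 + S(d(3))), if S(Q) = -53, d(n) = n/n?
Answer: I*√1505 ≈ 38.794*I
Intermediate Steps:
d(n) = 1
√(-1452 + S(d(3))) = √(-1452 - 53) = √(-1505) = I*√1505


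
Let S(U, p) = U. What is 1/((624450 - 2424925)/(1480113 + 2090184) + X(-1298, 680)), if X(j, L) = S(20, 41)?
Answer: 3570297/69605465 ≈ 0.051293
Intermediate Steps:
X(j, L) = 20
1/((624450 - 2424925)/(1480113 + 2090184) + X(-1298, 680)) = 1/((624450 - 2424925)/(1480113 + 2090184) + 20) = 1/(-1800475/3570297 + 20) = 1/(69605465/3570297) = 3570297/69605465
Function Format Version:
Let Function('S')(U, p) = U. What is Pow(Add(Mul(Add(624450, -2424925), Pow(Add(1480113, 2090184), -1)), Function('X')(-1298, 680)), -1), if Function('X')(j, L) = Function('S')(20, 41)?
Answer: Rational(3570297, 69605465) ≈ 0.051293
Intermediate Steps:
Function('X')(j, L) = 20
Pow(Add(Mul(Add(624450, -2424925), Pow(Add(1480113, 2090184), -1)), Function('X')(-1298, 680)), -1) = Pow(Add(Mul(Add(624450, -2424925), Pow(Add(1480113, 2090184), -1)), 20), -1) = Pow(Add(Mul(-1800475, Pow(3570297, -1)), 20), -1) = Pow(Add(Mul(-1800475, Rational(1, 3570297)), 20), -1) = Pow(Add(Rational(-1800475, 3570297), 20), -1) = Pow(Rational(69605465, 3570297), -1) = Rational(3570297, 69605465)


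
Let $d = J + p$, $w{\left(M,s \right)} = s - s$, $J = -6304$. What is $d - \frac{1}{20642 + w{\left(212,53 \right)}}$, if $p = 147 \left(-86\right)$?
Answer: $- \frac{391083333}{20642} \approx -18946.0$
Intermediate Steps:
$p = -12642$
$w{\left(M,s \right)} = 0$
$d = -18946$ ($d = -6304 - 12642 = -18946$)
$d - \frac{1}{20642 + w{\left(212,53 \right)}} = -18946 - \frac{1}{20642 + 0} = -18946 - \frac{1}{20642} = - \frac{391083333}{20642}$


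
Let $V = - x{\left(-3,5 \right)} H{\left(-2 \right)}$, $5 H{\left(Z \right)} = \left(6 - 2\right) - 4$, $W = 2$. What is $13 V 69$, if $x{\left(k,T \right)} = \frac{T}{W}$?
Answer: $0$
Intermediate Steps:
$H{\left(Z \right)} = 0$ ($H{\left(Z \right)} = \frac{\left(6 - 2\right) - 4}{5} = \frac{4 - 4}{5} = \frac{1}{5} \cdot 0 = 0$)
$x{\left(k,T \right)} = \frac{T}{2}$
$V = 0$ ($V = - \frac{5}{2} \cdot 0 = \left(-1\right) \frac{5}{2} \cdot 0 = \left(- \frac{5}{2}\right) 0 = 0$)
$13 V 69 = 13 \cdot 0 \cdot 69 = 0 \cdot 69 = 0$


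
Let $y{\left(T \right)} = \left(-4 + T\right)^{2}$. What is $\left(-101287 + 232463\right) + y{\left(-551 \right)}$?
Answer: $439201$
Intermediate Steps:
$\left(-101287 + 232463\right) + y{\left(-551 \right)} = \left(-101287 + 232463\right) + \left(-4 - 551\right)^{2} = 131176 + \left(-555\right)^{2} = 131176 + 308025 = 439201$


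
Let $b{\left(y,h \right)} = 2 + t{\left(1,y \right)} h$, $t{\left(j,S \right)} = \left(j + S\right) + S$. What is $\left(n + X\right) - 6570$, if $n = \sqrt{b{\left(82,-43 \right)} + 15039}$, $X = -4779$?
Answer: $-11349 + \sqrt{7946} \approx -11260.0$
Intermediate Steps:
$t{\left(j,S \right)} = j + 2 S$ ($t{\left(j,S \right)} = \left(S + j\right) + S = j + 2 S$)
$b{\left(y,h \right)} = 2 + h \left(1 + 2 y\right)$ ($b{\left(y,h \right)} = 2 + \left(1 + 2 y\right) h = 2 + h \left(1 + 2 y\right)$)
$n = \sqrt{7946}$ ($n = \sqrt{\left(2 - 43 \left(1 + 2 \cdot 82\right)\right) + 15039} = \sqrt{\left(2 - 43 \left(1 + 164\right)\right) + 15039} = \sqrt{\left(2 - 7095\right) + 15039} = \sqrt{-7093 + 15039} = \sqrt{7946} \approx 89.14$)
$\left(n + X\right) - 6570 = \left(\sqrt{7946} - 4779\right) - 6570 = \left(-4779 + \sqrt{7946}\right) - 6570 = -11349 + \sqrt{7946}$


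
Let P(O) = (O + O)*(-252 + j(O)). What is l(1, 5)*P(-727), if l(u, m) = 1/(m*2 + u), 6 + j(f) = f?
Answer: 1432190/11 ≈ 1.3020e+5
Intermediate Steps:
j(f) = -6 + f
l(u, m) = 1/(u + 2*m) (l(u, m) = 1/(2*m + u) = 1/(u + 2*m))
P(O) = 2*O*(-258 + O) (P(O) = (O + O)*(-252 + (-6 + O)) = (2*O)*(-258 + O) = 2*O*(-258 + O))
l(1, 5)*P(-727) = (2*(-727)*(-258 - 727))/(1 + 2*5) = (2*(-727)*(-985))/(1 + 10) = 1432190/11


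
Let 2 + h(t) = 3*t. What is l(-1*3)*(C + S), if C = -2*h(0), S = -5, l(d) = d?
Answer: 3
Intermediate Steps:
h(t) = -2 + 3*t
C = 4 (C = -2*(-2 + 3*0) = -2*(-2 + 0) = -2*(-2) = 4)
l(-1*3)*(C + S) = (-1*3)*(4 - 5) = -3*(-1) = 3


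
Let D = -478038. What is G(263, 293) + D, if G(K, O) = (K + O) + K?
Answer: -477219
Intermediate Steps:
G(K, O) = O + 2*K
G(263, 293) + D = (293 + 2*263) - 478038 = (293 + 526) - 478038 = 819 - 478038 = -477219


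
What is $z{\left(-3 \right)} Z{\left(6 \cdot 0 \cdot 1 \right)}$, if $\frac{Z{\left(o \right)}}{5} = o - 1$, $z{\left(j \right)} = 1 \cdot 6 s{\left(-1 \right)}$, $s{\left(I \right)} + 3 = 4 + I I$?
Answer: $-60$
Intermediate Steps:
$s{\left(I \right)} = 1 + I^{2}$ ($s{\left(I \right)} = -3 + \left(4 + I I\right) = -3 + \left(4 + I^{2}\right) = 1 + I^{2}$)
$z{\left(j \right)} = 12$ ($z{\left(j \right)} = 1 \cdot 6 \left(1 + \left(-1\right)^{2}\right) = 6 \left(1 + 1\right) = 6 \cdot 2 = 12$)
$Z{\left(o \right)} = -5 + 5 o$ ($Z{\left(o \right)} = 5 \left(o - 1\right) = 5 \left(-1 + o\right) = -5 + 5 o$)
$z{\left(-3 \right)} Z{\left(6 \cdot 0 \cdot 1 \right)} = 12 \left(-5 + 5 \cdot 6 \cdot 0 \cdot 1\right) = 12 \left(-5 + 5 \cdot 0 \cdot 1\right) = 12 \left(-5 + 5 \cdot 0\right) = 12 \left(-5 + 0\right) = 12 \left(-5\right) = -60$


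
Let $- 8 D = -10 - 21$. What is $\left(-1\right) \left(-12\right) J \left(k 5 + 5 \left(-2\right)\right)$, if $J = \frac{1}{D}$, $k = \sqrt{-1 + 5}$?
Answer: $0$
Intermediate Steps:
$D = \frac{31}{8}$ ($D = - \frac{-10 - 21}{8} = \left(- \frac{1}{8}\right) \left(-31\right) = \frac{31}{8} \approx 3.875$)
$k = 2$ ($k = \sqrt{4} = 2$)
$J = \frac{8}{31}$ ($J = \frac{1}{\frac{31}{8}} = \frac{8}{31} \approx 0.25806$)
$\left(-1\right) \left(-12\right) J \left(k 5 + 5 \left(-2\right)\right) = \left(-1\right) \left(-12\right) \frac{8}{31} \left(2 \cdot 5 + 5 \left(-2\right)\right) = 12 \cdot \frac{8}{31} \left(10 - 10\right) = \frac{96}{31} \cdot 0 = 0$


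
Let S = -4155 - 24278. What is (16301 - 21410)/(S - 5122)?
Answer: 1703/11185 ≈ 0.15226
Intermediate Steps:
S = -28433
(16301 - 21410)/(S - 5122) = (16301 - 21410)/(-28433 - 5122) = -5109/(-33555) = -5109*(-1/33555) = 1703/11185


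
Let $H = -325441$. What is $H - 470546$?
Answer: $-795987$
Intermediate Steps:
$H - 470546 = -325441 - 470546 = -795987$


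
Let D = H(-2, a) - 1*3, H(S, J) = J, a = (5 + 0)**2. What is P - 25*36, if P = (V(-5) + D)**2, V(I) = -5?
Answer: -611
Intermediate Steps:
a = 25 (a = 5**2 = 25)
D = 22 (D = 25 - 1*3 = 25 - 3 = 22)
P = 289 (P = (-5 + 22)**2 = 17**2 = 289)
P - 25*36 = 289 - 25*36 = 289 - 900 = -611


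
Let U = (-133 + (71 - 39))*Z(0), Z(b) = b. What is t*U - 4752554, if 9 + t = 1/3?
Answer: -4752554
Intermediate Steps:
t = -26/3 (t = -9 + 1/3 = -9 + ⅓ = -26/3 ≈ -8.6667)
U = 0 (U = (-133 + (71 - 39))*0 = (-133 + 32)*0 = -101*0 = 0)
t*U - 4752554 = -26/3*0 - 4752554 = 0 - 4752554 = -4752554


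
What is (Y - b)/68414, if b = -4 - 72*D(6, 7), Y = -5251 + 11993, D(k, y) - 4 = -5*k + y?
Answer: 2689/34207 ≈ 0.078610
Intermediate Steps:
D(k, y) = 4 + y - 5*k (D(k, y) = 4 + (-5*k + y) = 4 + (y - 5*k) = 4 + y - 5*k)
Y = 6742
b = 1364 (b = -4 - 72*(4 + 7 - 5*6) = -4 - 72*(4 + 7 - 30) = -4 - 72*(-19) = -4 + 1368 = 1364)
(Y - b)/68414 = (6742 - 1*1364)/68414 = (6742 - 1364)*(1/68414) = 5378*(1/68414) = 2689/34207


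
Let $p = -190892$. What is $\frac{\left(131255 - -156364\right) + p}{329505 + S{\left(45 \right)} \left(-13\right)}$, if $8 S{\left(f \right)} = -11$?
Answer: $\frac{773816}{2636183} \approx 0.29354$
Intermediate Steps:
$S{\left(f \right)} = - \frac{11}{8}$ ($S{\left(f \right)} = \frac{1}{8} \left(-11\right) = - \frac{11}{8}$)
$\frac{\left(131255 - -156364\right) + p}{329505 + S{\left(45 \right)} \left(-13\right)} = \frac{\left(131255 - -156364\right) - 190892}{329505 - - \frac{143}{8}} = \frac{\left(131255 + 156364\right) - 190892}{329505 + \frac{143}{8}} = \frac{287619 - 190892}{\frac{2636183}{8}} = 96727 \cdot \frac{8}{2636183} = \frac{773816}{2636183}$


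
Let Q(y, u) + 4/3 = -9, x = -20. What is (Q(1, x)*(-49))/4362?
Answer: 1519/13086 ≈ 0.11608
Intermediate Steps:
Q(y, u) = -31/3 (Q(y, u) = -4/3 - 9 = -31/3)
(Q(1, x)*(-49))/4362 = -31/3*(-49)/4362 = (1519/3)*(1/4362) = 1519/13086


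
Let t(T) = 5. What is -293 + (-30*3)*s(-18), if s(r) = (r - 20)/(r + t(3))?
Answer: -7229/13 ≈ -556.08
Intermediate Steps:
s(r) = (-20 + r)/(5 + r) (s(r) = (r - 20)/(r + 5) = (-20 + r)/(5 + r))
-293 + (-30*3)*s(-18) = -293 + (-30*3)*((-20 - 18)/(5 - 18)) = -293 - 90*(-38)/(-13) = -293 - (-90)*(-38)/13 = -293 - 90*38/13 = -293 - 3420/13 = -7229/13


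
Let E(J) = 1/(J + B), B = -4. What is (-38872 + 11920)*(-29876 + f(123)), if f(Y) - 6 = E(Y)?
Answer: 95801665608/119 ≈ 8.0506e+8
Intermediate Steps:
E(J) = 1/(-4 + J) (E(J) = 1/(J - 4) = 1/(-4 + J))
f(Y) = 6 + 1/(-4 + Y)
(-38872 + 11920)*(-29876 + f(123)) = (-38872 + 11920)*(-29876 + (-23 + 6*123)/(-4 + 123)) = -26952*(-29876 + (-23 + 738)/119) = -26952*(-29876 + (1/119)*715) = -26952*(-29876 + 715/119) = -26952*(-3554529/119) = 95801665608/119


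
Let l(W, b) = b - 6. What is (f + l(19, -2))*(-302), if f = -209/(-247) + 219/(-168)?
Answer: 929707/364 ≈ 2554.1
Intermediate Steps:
f = -333/728 (f = -209*(-1/247) + 219*(-1/168) = 11/13 - 73/56 = -333/728 ≈ -0.45742)
l(W, b) = -6 + b
(f + l(19, -2))*(-302) = (-333/728 + (-6 - 2))*(-302) = (-333/728 - 8)*(-302) = -6157/728*(-302) = 929707/364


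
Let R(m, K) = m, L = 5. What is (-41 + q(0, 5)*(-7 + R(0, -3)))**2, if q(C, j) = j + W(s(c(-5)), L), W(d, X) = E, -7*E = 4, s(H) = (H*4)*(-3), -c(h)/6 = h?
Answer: 5184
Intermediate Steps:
c(h) = -6*h
s(H) = -12*H (s(H) = (4*H)*(-3) = -12*H)
E = -4/7 (E = -1/7*4 = -4/7 ≈ -0.57143)
W(d, X) = -4/7
q(C, j) = -4/7 + j (q(C, j) = j - 4/7 = -4/7 + j)
(-41 + q(0, 5)*(-7 + R(0, -3)))**2 = (-41 + (-4/7 + 5)*(-7 + 0))**2 = (-41 + (31/7)*(-7))**2 = (-41 - 31)**2 = (-72)**2 = 5184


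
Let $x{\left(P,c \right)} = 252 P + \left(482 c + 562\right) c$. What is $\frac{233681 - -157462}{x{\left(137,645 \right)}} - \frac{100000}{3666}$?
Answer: $- \frac{3348445411627}{122762770104} \approx -27.276$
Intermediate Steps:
$x{\left(P,c \right)} = 252 P + c \left(562 + 482 c\right)$ ($x{\left(P,c \right)} = 252 P + \left(562 + 482 c\right) c = 252 P + c \left(562 + 482 c\right)$)
$\frac{233681 - -157462}{x{\left(137,645 \right)}} - \frac{100000}{3666} = \frac{233681 - -157462}{252 \cdot 137 + 482 \cdot 645^{2} + 562 \cdot 645} - \frac{100000}{3666} = \frac{233681 + 157462}{34524 + 482 \cdot 416025 + 362490} - \frac{50000}{1833} = \frac{391143}{34524 + 200524050 + 362490} - \frac{50000}{1833} = \frac{391143}{200921064} - \frac{50000}{1833} = 391143 \cdot \frac{1}{200921064} - \frac{50000}{1833} = \frac{130381}{66973688} - \frac{50000}{1833} = - \frac{3348445411627}{122762770104}$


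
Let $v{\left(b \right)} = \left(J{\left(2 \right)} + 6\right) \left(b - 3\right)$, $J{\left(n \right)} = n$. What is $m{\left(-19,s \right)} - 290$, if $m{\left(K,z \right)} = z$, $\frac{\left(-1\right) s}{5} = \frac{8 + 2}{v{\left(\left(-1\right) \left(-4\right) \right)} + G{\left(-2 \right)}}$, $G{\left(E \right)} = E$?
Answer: $- \frac{895}{3} \approx -298.33$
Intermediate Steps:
$v{\left(b \right)} = -24 + 8 b$ ($v{\left(b \right)} = \left(2 + 6\right) \left(b - 3\right) = 8 \left(-3 + b\right) = -24 + 8 b$)
$s = - \frac{25}{3}$ ($s = - 5 \frac{8 + 2}{\left(-24 + 8 \left(\left(-1\right) \left(-4\right)\right)\right) - 2} = - 5 \frac{10}{\left(-24 + 8 \cdot 4\right) - 2} = - 5 \frac{10}{\left(-24 + 32\right) - 2} = - 5 \frac{10}{8 - 2} = - 5 \cdot \frac{10}{6} = - 5 \cdot 10 \cdot \frac{1}{6} = \left(-5\right) \frac{5}{3} = - \frac{25}{3} \approx -8.3333$)
$m{\left(-19,s \right)} - 290 = - \frac{25}{3} - 290 = - \frac{895}{3}$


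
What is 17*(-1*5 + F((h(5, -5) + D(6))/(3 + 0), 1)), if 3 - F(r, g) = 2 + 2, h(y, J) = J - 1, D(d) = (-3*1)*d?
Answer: -102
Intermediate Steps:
D(d) = -3*d
h(y, J) = -1 + J
F(r, g) = -1 (F(r, g) = 3 - (2 + 2) = 3 - 1*4 = 3 - 4 = -1)
17*(-1*5 + F((h(5, -5) + D(6))/(3 + 0), 1)) = 17*(-1*5 - 1) = 17*(-5 - 1) = 17*(-6) = -102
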